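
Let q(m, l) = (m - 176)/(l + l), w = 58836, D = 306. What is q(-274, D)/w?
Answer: -25/2000424 ≈ -1.2497e-5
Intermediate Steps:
q(m, l) = (-176 + m)/(2*l) (q(m, l) = (-176 + m)/((2*l)) = (-176 + m)*(1/(2*l)) = (-176 + m)/(2*l))
q(-274, D)/w = ((1/2)*(-176 - 274)/306)/58836 = ((1/2)*(1/306)*(-450))*(1/58836) = -25/34*1/58836 = -25/2000424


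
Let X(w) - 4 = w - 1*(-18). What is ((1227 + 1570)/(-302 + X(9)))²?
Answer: 7823209/73441 ≈ 106.52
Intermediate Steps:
X(w) = 22 + w (X(w) = 4 + (w - 1*(-18)) = 4 + (w + 18) = 4 + (18 + w) = 22 + w)
((1227 + 1570)/(-302 + X(9)))² = ((1227 + 1570)/(-302 + (22 + 9)))² = (2797/(-302 + 31))² = (2797/(-271))² = (2797*(-1/271))² = (-2797/271)² = 7823209/73441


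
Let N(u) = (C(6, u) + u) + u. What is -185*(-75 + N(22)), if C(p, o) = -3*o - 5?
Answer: 18870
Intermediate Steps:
C(p, o) = -5 - 3*o
N(u) = -5 - u (N(u) = ((-5 - 3*u) + u) + u = (-5 - 2*u) + u = -5 - u)
-185*(-75 + N(22)) = -185*(-75 + (-5 - 1*22)) = -185*(-75 + (-5 - 22)) = -185*(-75 - 27) = -185*(-102) = 18870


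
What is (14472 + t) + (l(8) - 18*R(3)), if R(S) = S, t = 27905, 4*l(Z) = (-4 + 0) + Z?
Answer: 42324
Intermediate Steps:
l(Z) = -1 + Z/4 (l(Z) = ((-4 + 0) + Z)/4 = (-4 + Z)/4 = -1 + Z/4)
(14472 + t) + (l(8) - 18*R(3)) = (14472 + 27905) + ((-1 + (1/4)*8) - 18*3) = 42377 + ((-1 + 2) - 54) = 42377 + (1 - 54) = 42377 - 53 = 42324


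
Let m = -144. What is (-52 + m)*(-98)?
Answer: 19208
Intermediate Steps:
(-52 + m)*(-98) = (-52 - 144)*(-98) = -196*(-98) = 19208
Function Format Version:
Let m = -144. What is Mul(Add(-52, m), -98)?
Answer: 19208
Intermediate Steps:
Mul(Add(-52, m), -98) = Mul(Add(-52, -144), -98) = Mul(-196, -98) = 19208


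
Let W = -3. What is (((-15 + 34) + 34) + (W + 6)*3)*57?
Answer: 3534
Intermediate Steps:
(((-15 + 34) + 34) + (W + 6)*3)*57 = (((-15 + 34) + 34) + (-3 + 6)*3)*57 = ((19 + 34) + 3*3)*57 = (53 + 9)*57 = 62*57 = 3534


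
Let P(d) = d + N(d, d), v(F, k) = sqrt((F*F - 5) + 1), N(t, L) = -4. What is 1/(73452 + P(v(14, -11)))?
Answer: 9181/674326064 - sqrt(3)/674326064 ≈ 1.3613e-5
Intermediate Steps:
v(F, k) = sqrt(-4 + F**2) (v(F, k) = sqrt((F**2 - 5) + 1) = sqrt((-5 + F**2) + 1) = sqrt(-4 + F**2))
P(d) = -4 + d (P(d) = d - 4 = -4 + d)
1/(73452 + P(v(14, -11))) = 1/(73452 + (-4 + sqrt(-4 + 14**2))) = 1/(73452 + (-4 + sqrt(-4 + 196))) = 1/(73452 + (-4 + sqrt(192))) = 1/(73452 + (-4 + 8*sqrt(3))) = 1/(73448 + 8*sqrt(3))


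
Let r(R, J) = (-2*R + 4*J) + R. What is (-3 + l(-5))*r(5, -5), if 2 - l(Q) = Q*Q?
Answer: 650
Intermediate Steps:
r(R, J) = -R + 4*J
l(Q) = 2 - Q² (l(Q) = 2 - Q*Q = 2 - Q²)
(-3 + l(-5))*r(5, -5) = (-3 + (2 - 1*(-5)²))*(-1*5 + 4*(-5)) = (-3 + (2 - 1*25))*(-5 - 20) = (-3 + (2 - 25))*(-25) = (-3 - 23)*(-25) = -26*(-25) = 650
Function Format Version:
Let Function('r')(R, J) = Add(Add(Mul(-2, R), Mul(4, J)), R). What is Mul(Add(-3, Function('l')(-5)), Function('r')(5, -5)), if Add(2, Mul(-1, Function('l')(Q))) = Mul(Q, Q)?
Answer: 650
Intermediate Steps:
Function('r')(R, J) = Add(Mul(-1, R), Mul(4, J))
Function('l')(Q) = Add(2, Mul(-1, Pow(Q, 2))) (Function('l')(Q) = Add(2, Mul(-1, Mul(Q, Q))) = Add(2, Mul(-1, Pow(Q, 2))))
Mul(Add(-3, Function('l')(-5)), Function('r')(5, -5)) = Mul(Add(-3, Add(2, Mul(-1, Pow(-5, 2)))), Add(Mul(-1, 5), Mul(4, -5))) = Mul(Add(-3, Add(2, Mul(-1, 25))), Add(-5, -20)) = Mul(Add(-3, Add(2, -25)), -25) = Mul(Add(-3, -23), -25) = Mul(-26, -25) = 650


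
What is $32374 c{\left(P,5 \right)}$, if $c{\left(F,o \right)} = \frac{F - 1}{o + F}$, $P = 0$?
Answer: $- \frac{32374}{5} \approx -6474.8$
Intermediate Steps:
$c{\left(F,o \right)} = \frac{-1 + F}{F + o}$
$32374 c{\left(P,5 \right)} = 32374 \frac{-1 + 0}{0 + 5} = 32374 \cdot \frac{1}{5} \left(-1\right) = 32374 \left(- \frac{1}{5}\right) = - \frac{32374}{5}$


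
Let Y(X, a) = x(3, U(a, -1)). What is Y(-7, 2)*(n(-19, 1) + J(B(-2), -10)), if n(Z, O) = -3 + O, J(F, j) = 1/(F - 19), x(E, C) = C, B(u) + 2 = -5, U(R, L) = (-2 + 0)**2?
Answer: -106/13 ≈ -8.1538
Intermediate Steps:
U(R, L) = 4 (U(R, L) = (-2)**2 = 4)
B(u) = -7 (B(u) = -2 - 5 = -7)
J(F, j) = 1/(-19 + F)
Y(X, a) = 4
Y(-7, 2)*(n(-19, 1) + J(B(-2), -10)) = 4*((-3 + 1) + 1/(-19 - 7)) = 4*(-2 + 1/(-26)) = 4*(-2 - 1/26) = 4*(-53/26) = -106/13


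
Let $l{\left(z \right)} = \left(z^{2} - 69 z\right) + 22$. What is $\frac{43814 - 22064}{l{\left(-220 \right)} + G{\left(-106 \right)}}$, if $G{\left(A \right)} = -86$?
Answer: $\frac{3625}{10586} \approx 0.34243$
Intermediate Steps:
$l{\left(z \right)} = 22 + z^{2} - 69 z$
$\frac{43814 - 22064}{l{\left(-220 \right)} + G{\left(-106 \right)}} = \frac{43814 - 22064}{\left(22 + \left(-220\right)^{2} - -15180\right) - 86} = \frac{21750}{\left(22 + 48400 + 15180\right) - 86} = \frac{21750}{63602 - 86} = \frac{21750}{63516} = 21750 \cdot \frac{1}{63516} = \frac{3625}{10586}$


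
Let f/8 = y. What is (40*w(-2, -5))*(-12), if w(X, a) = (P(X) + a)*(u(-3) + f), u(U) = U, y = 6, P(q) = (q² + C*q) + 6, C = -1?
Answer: -151200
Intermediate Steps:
P(q) = 6 + q² - q (P(q) = (q² - q) + 6 = 6 + q² - q)
f = 48 (f = 8*6 = 48)
w(X, a) = 270 - 45*X + 45*a + 45*X² (w(X, a) = ((6 + X² - X) + a)*(-3 + 48) = (6 + a + X² - X)*45 = 270 - 45*X + 45*a + 45*X²)
(40*w(-2, -5))*(-12) = (40*(270 - 45*(-2) + 45*(-5) + 45*(-2)²))*(-12) = (40*(270 + 90 - 225 + 45*4))*(-12) = (40*(270 + 90 - 225 + 180))*(-12) = (40*315)*(-12) = 12600*(-12) = -151200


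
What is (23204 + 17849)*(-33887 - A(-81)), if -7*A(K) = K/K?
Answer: -9738100024/7 ≈ -1.3912e+9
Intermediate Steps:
A(K) = -⅐ (A(K) = -K/(7*K) = -⅐*1 = -⅐)
(23204 + 17849)*(-33887 - A(-81)) = (23204 + 17849)*(-33887 - 1*(-⅐)) = 41053*(-33887 + ⅐) = 41053*(-237208/7) = -9738100024/7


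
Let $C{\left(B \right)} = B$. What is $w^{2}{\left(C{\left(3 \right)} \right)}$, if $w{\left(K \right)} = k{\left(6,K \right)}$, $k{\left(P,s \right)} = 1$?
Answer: $1$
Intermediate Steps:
$w{\left(K \right)} = 1$
$w^{2}{\left(C{\left(3 \right)} \right)} = 1^{2} = 1$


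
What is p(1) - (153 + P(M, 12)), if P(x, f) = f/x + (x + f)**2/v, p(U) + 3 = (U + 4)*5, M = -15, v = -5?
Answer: -642/5 ≈ -128.40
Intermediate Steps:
p(U) = 17 + 5*U (p(U) = -3 + (U + 4)*5 = -3 + (4 + U)*5 = -3 + (20 + 5*U) = 17 + 5*U)
P(x, f) = -(f + x)**2/5 + f/x (P(x, f) = f/x + (x + f)**2/(-5) = f/x + (f + x)**2*(-1/5) = f/x - (f + x)**2/5 = -(f + x)**2/5 + f/x)
p(1) - (153 + P(M, 12)) = (17 + 5*1) - (153 + (-(12 - 15)**2/5 + 12/(-15))) = (17 + 5) - (153 + (-1/5*(-3)**2 + 12*(-1/15))) = 22 - (153 + (-1/5*9 - 4/5)) = 22 - (153 + (-9/5 - 4/5)) = 22 - (153 - 13/5) = 22 - 1*752/5 = 22 - 752/5 = -642/5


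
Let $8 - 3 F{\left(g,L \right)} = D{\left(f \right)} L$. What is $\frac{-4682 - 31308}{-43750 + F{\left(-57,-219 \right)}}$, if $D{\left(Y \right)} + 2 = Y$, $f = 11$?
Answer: $\frac{107970}{129271} \approx 0.83522$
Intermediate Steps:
$D{\left(Y \right)} = -2 + Y$
$F{\left(g,L \right)} = \frac{8}{3} - 3 L$ ($F{\left(g,L \right)} = \frac{8}{3} - \frac{\left(-2 + 11\right) L}{3} = \frac{8}{3} - \frac{9 L}{3} = \frac{8}{3} - 3 L$)
$\frac{-4682 - 31308}{-43750 + F{\left(-57,-219 \right)}} = \frac{-4682 - 31308}{-43750 + \left(\frac{8}{3} - -657\right)} = - \frac{35990}{-43750 + \left(\frac{8}{3} + 657\right)} = - \frac{35990}{-43750 + \frac{1979}{3}} = - \frac{35990}{- \frac{129271}{3}} = \left(-35990\right) \left(- \frac{3}{129271}\right) = \frac{107970}{129271}$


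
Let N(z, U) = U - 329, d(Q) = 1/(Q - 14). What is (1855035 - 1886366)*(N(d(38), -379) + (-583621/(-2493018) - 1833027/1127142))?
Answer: 578283674492582464/26018382357 ≈ 2.2226e+7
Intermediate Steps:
d(Q) = 1/(-14 + Q)
N(z, U) = -329 + U
(1855035 - 1886366)*(N(d(38), -379) + (-583621/(-2493018) - 1833027/1127142)) = (1855035 - 1886366)*((-329 - 379) + (-583621/(-2493018) - 1833027/1127142)) = -31331*(-708 + (-583621*(-1/2493018) - 1833027*1/1127142)) = -31331*(-708 + (583621/2493018 - 611009/375714)) = -31331*(-708 - 36221718188/26018382357) = -31331*(-18457236426944/26018382357) = 578283674492582464/26018382357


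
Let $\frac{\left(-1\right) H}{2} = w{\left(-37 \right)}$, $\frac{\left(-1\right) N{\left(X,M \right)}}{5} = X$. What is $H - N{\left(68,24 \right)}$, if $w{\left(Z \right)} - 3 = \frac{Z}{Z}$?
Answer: $332$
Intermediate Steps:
$w{\left(Z \right)} = 4$ ($w{\left(Z \right)} = 3 + \frac{Z}{Z} = 3 + 1 = 4$)
$N{\left(X,M \right)} = - 5 X$
$H = -8$ ($H = \left(-2\right) 4 = -8$)
$H - N{\left(68,24 \right)} = -8 - \left(-5\right) 68 = -8 - -340 = -8 + 340 = 332$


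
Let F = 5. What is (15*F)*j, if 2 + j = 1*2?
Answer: 0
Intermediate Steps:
j = 0 (j = -2 + 1*2 = -2 + 2 = 0)
(15*F)*j = (15*5)*0 = 75*0 = 0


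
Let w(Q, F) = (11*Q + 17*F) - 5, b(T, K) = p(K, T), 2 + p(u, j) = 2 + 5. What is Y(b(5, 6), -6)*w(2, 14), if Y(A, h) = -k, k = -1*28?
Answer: 7140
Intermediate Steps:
p(u, j) = 5 (p(u, j) = -2 + (2 + 5) = -2 + 7 = 5)
b(T, K) = 5
k = -28
Y(A, h) = 28 (Y(A, h) = -1*(-28) = 28)
w(Q, F) = -5 + 11*Q + 17*F
Y(b(5, 6), -6)*w(2, 14) = 28*(-5 + 11*2 + 17*14) = 28*(-5 + 22 + 238) = 28*255 = 7140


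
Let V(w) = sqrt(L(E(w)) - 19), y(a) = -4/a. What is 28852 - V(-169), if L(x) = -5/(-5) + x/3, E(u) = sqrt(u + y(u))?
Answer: 28852 - sqrt(-3042 + 13*I*sqrt(3173))/13 ≈ 28852.0 - 4.2728*I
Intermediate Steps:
E(u) = sqrt(u - 4/u)
L(x) = 1 + x/3 (L(x) = -5*(-1/5) + x*(1/3) = 1 + x/3)
V(w) = sqrt(-18 + sqrt(w - 4/w)/3) (V(w) = sqrt((1 + sqrt(w - 4/w)/3) - 19) = sqrt(-18 + sqrt(w - 4/w)/3))
28852 - V(-169) = 28852 - sqrt(-162 + 3*sqrt(-169 - 4/(-169)))/3 = 28852 - sqrt(-162 + 3*sqrt(-169 - 4*(-1/169)))/3 = 28852 - sqrt(-162 + 3*sqrt(-169 + 4/169))/3 = 28852 - sqrt(-162 + 3*sqrt(-28557/169))/3 = 28852 - sqrt(-162 + 3*(3*I*sqrt(3173)/13))/3 = 28852 - sqrt(-162 + 9*I*sqrt(3173)/13)/3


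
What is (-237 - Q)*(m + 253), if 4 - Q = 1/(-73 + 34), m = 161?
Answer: -1297200/13 ≈ -99785.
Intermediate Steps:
Q = 157/39 (Q = 4 - 1/(-73 + 34) = 4 - 1/(-39) = 4 - 1*(-1/39) = 4 + 1/39 = 157/39 ≈ 4.0256)
(-237 - Q)*(m + 253) = (-237 - 1*157/39)*(161 + 253) = (-237 - 157/39)*414 = -9400/39*414 = -1297200/13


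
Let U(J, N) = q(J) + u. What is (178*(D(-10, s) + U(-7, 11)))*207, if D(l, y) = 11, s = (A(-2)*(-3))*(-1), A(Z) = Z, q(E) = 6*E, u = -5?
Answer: -1326456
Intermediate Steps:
s = -6 (s = -2*(-3)*(-1) = 6*(-1) = -6)
U(J, N) = -5 + 6*J (U(J, N) = 6*J - 5 = -5 + 6*J)
(178*(D(-10, s) + U(-7, 11)))*207 = (178*(11 + (-5 + 6*(-7))))*207 = (178*(11 + (-5 - 42)))*207 = (178*(11 - 47))*207 = (178*(-36))*207 = -6408*207 = -1326456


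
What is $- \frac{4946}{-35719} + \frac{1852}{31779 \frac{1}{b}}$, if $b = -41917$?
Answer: $- \frac{2772718935262}{1135114101} \approx -2442.7$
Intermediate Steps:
$- \frac{4946}{-35719} + \frac{1852}{31779 \frac{1}{b}} = - \frac{4946}{-35719} + \frac{1852}{31779 \frac{1}{-41917}} = \left(-4946\right) \left(- \frac{1}{35719}\right) + \frac{1852}{31779 \left(- \frac{1}{41917}\right)} = \frac{4946}{35719} + \frac{1852}{- \frac{31779}{41917}} = \frac{4946}{35719} + 1852 \left(- \frac{41917}{31779}\right) = \frac{4946}{35719} - \frac{77630284}{31779} = - \frac{2772718935262}{1135114101}$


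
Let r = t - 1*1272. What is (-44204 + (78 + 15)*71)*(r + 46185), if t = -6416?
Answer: -1447525697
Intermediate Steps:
r = -7688 (r = -6416 - 1*1272 = -6416 - 1272 = -7688)
(-44204 + (78 + 15)*71)*(r + 46185) = (-44204 + (78 + 15)*71)*(-7688 + 46185) = (-44204 + 93*71)*38497 = (-44204 + 6603)*38497 = -37601*38497 = -1447525697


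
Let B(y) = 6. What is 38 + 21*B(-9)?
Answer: 164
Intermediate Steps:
38 + 21*B(-9) = 38 + 21*6 = 38 + 126 = 164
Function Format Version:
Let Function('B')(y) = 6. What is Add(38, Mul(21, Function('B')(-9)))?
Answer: 164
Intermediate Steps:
Add(38, Mul(21, Function('B')(-9))) = Add(38, Mul(21, 6)) = Add(38, 126) = 164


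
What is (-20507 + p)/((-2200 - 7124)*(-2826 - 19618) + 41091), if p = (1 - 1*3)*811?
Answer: -22129/209308947 ≈ -0.00010572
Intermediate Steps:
p = -1622 (p = (1 - 3)*811 = -2*811 = -1622)
(-20507 + p)/((-2200 - 7124)*(-2826 - 19618) + 41091) = (-20507 - 1622)/((-2200 - 7124)*(-2826 - 19618) + 41091) = -22129/(-9324*(-22444) + 41091) = -22129/(209267856 + 41091) = -22129/209308947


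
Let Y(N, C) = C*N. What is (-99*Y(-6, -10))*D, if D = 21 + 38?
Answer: -350460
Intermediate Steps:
D = 59
(-99*Y(-6, -10))*D = -(-990)*(-6)*59 = -99*60*59 = -5940*59 = -350460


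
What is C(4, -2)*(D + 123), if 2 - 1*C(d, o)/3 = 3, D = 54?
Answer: -531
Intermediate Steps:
C(d, o) = -3 (C(d, o) = 6 - 3*3 = 6 - 9 = -3)
C(4, -2)*(D + 123) = -3*(54 + 123) = -3*177 = -531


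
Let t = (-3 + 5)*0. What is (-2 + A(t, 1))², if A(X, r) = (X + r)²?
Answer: 1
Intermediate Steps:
t = 0 (t = 2*0 = 0)
(-2 + A(t, 1))² = (-2 + (0 + 1)²)² = (-2 + 1²)² = (-2 + 1)² = (-1)² = 1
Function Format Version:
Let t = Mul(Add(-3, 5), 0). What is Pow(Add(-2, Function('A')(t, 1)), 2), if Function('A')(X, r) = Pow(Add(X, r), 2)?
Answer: 1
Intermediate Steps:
t = 0 (t = Mul(2, 0) = 0)
Pow(Add(-2, Function('A')(t, 1)), 2) = Pow(Add(-2, Pow(Add(0, 1), 2)), 2) = Pow(Add(-2, Pow(1, 2)), 2) = Pow(Add(-2, 1), 2) = Pow(-1, 2) = 1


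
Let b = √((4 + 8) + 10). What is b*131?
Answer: 131*√22 ≈ 614.44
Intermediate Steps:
b = √22 (b = √(12 + 10) = √22 ≈ 4.6904)
b*131 = √22*131 = 131*√22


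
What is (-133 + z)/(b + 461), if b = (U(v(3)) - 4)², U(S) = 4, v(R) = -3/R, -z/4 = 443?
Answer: -1905/461 ≈ -4.1323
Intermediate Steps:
z = -1772 (z = -4*443 = -1772)
b = 0 (b = (4 - 4)² = 0² = 0)
(-133 + z)/(b + 461) = (-133 - 1772)/(0 + 461) = -1905/461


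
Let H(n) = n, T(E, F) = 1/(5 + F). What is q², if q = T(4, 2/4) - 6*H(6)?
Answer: 155236/121 ≈ 1282.9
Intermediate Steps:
q = -394/11 (q = 1/(5 + 2/4) - 6*6 = 1/(5 + 2*(¼)) - 36 = 1/(5 + ½) - 36 = 1/(11/2) - 36 = 2/11 - 36 = -394/11 ≈ -35.818)
q² = (-394/11)² = 155236/121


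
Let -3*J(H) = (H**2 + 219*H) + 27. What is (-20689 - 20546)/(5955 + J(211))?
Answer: 123705/72892 ≈ 1.6971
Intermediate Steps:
J(H) = -9 - 73*H - H**2/3 (J(H) = -((H**2 + 219*H) + 27)/3 = -(27 + H**2 + 219*H)/3 = -9 - 73*H - H**2/3)
(-20689 - 20546)/(5955 + J(211)) = (-20689 - 20546)/(5955 + (-9 - 73*211 - 1/3*211**2)) = -41235/(5955 + (-9 - 15403 - 1/3*44521)) = -41235/(5955 + (-9 - 15403 - 44521/3)) = -41235/(5955 - 90757/3) = -41235/(-72892/3) = -41235*(-3/72892) = 123705/72892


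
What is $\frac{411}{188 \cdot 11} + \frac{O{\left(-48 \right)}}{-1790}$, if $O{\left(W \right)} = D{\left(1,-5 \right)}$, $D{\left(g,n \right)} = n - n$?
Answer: $\frac{411}{2068} \approx 0.19874$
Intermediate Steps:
$D{\left(g,n \right)} = 0$
$O{\left(W \right)} = 0$
$\frac{411}{188 \cdot 11} + \frac{O{\left(-48 \right)}}{-1790} = \frac{411}{188 \cdot 11} + \frac{0}{-1790} = \frac{411}{2068} + 0 \left(- \frac{1}{1790}\right) = 411 \cdot \frac{1}{2068} + 0 = \frac{411}{2068} + 0 = \frac{411}{2068}$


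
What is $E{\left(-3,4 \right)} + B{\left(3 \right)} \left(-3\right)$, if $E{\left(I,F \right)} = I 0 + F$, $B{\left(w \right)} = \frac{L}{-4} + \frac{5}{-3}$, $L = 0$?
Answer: $9$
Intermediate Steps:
$B{\left(w \right)} = - \frac{5}{3}$ ($B{\left(w \right)} = \frac{0}{-4} + \frac{5}{-3} = 0 \left(- \frac{1}{4}\right) + 5 \left(- \frac{1}{3}\right) = 0 - \frac{5}{3} = - \frac{5}{3}$)
$E{\left(I,F \right)} = F$ ($E{\left(I,F \right)} = 0 + F = F$)
$E{\left(-3,4 \right)} + B{\left(3 \right)} \left(-3\right) = 4 - -5 = 4 + 5 = 9$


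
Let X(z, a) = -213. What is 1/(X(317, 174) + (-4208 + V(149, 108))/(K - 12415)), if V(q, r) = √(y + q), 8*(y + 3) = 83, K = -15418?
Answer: -1319110744744/280771155653477 + 166998*√278/280771155653477 ≈ -0.0046982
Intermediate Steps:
y = 59/8 (y = -3 + (⅛)*83 = -3 + 83/8 = 59/8 ≈ 7.3750)
V(q, r) = √(59/8 + q)
1/(X(317, 174) + (-4208 + V(149, 108))/(K - 12415)) = 1/(-213 + (-4208 + √(118 + 16*149)/4)/(-15418 - 12415)) = 1/(-213 + (-4208 + √(118 + 2384)/4)/(-27833)) = 1/(-213 + (-4208 + √2502/4)*(-1/27833)) = 1/(-213 + (-4208 + (3*√278)/4)*(-1/27833)) = 1/(-213 + (-4208 + 3*√278/4)*(-1/27833)) = 1/(-213 + (4208/27833 - 3*√278/111332)) = 1/(-5924221/27833 - 3*√278/111332)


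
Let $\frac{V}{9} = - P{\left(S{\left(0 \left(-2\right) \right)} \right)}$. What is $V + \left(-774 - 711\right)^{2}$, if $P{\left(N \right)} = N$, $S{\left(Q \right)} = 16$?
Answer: $2205081$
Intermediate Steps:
$V = -144$ ($V = 9 \left(\left(-1\right) 16\right) = 9 \left(-16\right) = -144$)
$V + \left(-774 - 711\right)^{2} = -144 + \left(-774 - 711\right)^{2} = -144 + \left(-1485\right)^{2} = -144 + 2205225 = 2205081$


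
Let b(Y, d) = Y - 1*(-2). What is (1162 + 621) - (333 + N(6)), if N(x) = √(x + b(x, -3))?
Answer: 1450 - √14 ≈ 1446.3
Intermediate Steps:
b(Y, d) = 2 + Y (b(Y, d) = Y + 2 = 2 + Y)
N(x) = √(2 + 2*x) (N(x) = √(x + (2 + x)) = √(2 + 2*x))
(1162 + 621) - (333 + N(6)) = (1162 + 621) - (333 + √(2 + 2*6)) = 1783 - (333 + √(2 + 12)) = 1783 - (333 + √14) = 1783 + (-333 - √14) = 1450 - √14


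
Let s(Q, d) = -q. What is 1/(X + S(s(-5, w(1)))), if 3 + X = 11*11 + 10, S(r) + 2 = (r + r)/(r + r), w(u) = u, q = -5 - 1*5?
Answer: 1/127 ≈ 0.0078740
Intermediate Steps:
q = -10 (q = -5 - 5 = -10)
s(Q, d) = 10 (s(Q, d) = -1*(-10) = 10)
S(r) = -1 (S(r) = -2 + (r + r)/(r + r) = -2 + (2*r)/((2*r)) = -2 + (2*r)*(1/(2*r)) = -2 + 1 = -1)
X = 128 (X = -3 + (11*11 + 10) = -3 + (121 + 10) = -3 + 131 = 128)
1/(X + S(s(-5, w(1)))) = 1/(128 - 1) = 1/127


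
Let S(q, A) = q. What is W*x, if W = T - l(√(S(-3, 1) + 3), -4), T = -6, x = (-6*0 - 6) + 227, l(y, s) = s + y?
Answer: -442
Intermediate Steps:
x = 221 (x = (0 - 6) + 227 = -6 + 227 = 221)
W = -2 (W = -6 - (-4 + √(-3 + 3)) = -6 - (-4 + √0) = -6 - (-4 + 0) = -6 - 1*(-4) = -6 + 4 = -2)
W*x = -2*221 = -442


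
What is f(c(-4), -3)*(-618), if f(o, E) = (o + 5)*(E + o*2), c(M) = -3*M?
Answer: -220626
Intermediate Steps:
f(o, E) = (5 + o)*(E + 2*o)
f(c(-4), -3)*(-618) = (2*(-3*(-4))² + 5*(-3) + 10*(-3*(-4)) - (-9)*(-4))*(-618) = (2*12² - 15 + 10*12 - 3*12)*(-618) = (2*144 - 15 + 120 - 36)*(-618) = (288 - 15 + 120 - 36)*(-618) = 357*(-618) = -220626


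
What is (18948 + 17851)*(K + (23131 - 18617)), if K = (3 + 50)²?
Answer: 269479077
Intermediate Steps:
K = 2809 (K = 53² = 2809)
(18948 + 17851)*(K + (23131 - 18617)) = (18948 + 17851)*(2809 + (23131 - 18617)) = 36799*(2809 + 4514) = 36799*7323 = 269479077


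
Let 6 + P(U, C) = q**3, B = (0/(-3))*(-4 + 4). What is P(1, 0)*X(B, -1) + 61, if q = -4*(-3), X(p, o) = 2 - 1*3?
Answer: -1661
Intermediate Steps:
B = 0 (B = (0*(-1/3))*0 = 0*0 = 0)
X(p, o) = -1 (X(p, o) = 2 - 3 = -1)
q = 12
P(U, C) = 1722 (P(U, C) = -6 + 12**3 = -6 + 1728 = 1722)
P(1, 0)*X(B, -1) + 61 = 1722*(-1) + 61 = -1722 + 61 = -1661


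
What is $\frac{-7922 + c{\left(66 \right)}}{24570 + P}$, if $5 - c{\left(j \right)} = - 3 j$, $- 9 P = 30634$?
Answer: $- \frac{69471}{190496} \approx -0.36469$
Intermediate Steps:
$P = - \frac{30634}{9}$ ($P = \left(- \frac{1}{9}\right) 30634 = - \frac{30634}{9} \approx -3403.8$)
$c{\left(j \right)} = 5 + 3 j$ ($c{\left(j \right)} = 5 - - 3 j = 5 + 3 j$)
$\frac{-7922 + c{\left(66 \right)}}{24570 + P} = \frac{-7922 + \left(5 + 3 \cdot 66\right)}{24570 - \frac{30634}{9}} = \frac{-7922 + \left(5 + 198\right)}{\frac{190496}{9}} = \left(-7922 + 203\right) \frac{9}{190496} = \left(-7719\right) \frac{9}{190496} = - \frac{69471}{190496}$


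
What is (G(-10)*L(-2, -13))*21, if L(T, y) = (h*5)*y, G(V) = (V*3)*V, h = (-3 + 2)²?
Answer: -409500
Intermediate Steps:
h = 1 (h = (-1)² = 1)
G(V) = 3*V² (G(V) = (3*V)*V = 3*V²)
L(T, y) = 5*y (L(T, y) = (1*5)*y = 5*y)
(G(-10)*L(-2, -13))*21 = ((3*(-10)²)*(5*(-13)))*21 = ((3*100)*(-65))*21 = (300*(-65))*21 = -19500*21 = -409500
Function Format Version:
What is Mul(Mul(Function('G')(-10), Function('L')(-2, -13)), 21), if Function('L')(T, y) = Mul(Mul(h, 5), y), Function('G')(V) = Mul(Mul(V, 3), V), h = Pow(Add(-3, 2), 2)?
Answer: -409500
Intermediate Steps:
h = 1 (h = Pow(-1, 2) = 1)
Function('G')(V) = Mul(3, Pow(V, 2)) (Function('G')(V) = Mul(Mul(3, V), V) = Mul(3, Pow(V, 2)))
Function('L')(T, y) = Mul(5, y) (Function('L')(T, y) = Mul(Mul(1, 5), y) = Mul(5, y))
Mul(Mul(Function('G')(-10), Function('L')(-2, -13)), 21) = Mul(Mul(Mul(3, Pow(-10, 2)), Mul(5, -13)), 21) = Mul(Mul(Mul(3, 100), -65), 21) = Mul(Mul(300, -65), 21) = Mul(-19500, 21) = -409500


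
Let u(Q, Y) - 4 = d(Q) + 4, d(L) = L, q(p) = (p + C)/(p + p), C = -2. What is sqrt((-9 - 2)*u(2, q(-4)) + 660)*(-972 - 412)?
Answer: -6920*sqrt(22) ≈ -32458.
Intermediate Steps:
q(p) = (-2 + p)/(2*p) (q(p) = (p - 2)/(p + p) = (-2 + p)/((2*p)) = (-2 + p)*(1/(2*p)) = (-2 + p)/(2*p))
u(Q, Y) = 8 + Q (u(Q, Y) = 4 + (Q + 4) = 4 + (4 + Q) = 8 + Q)
sqrt((-9 - 2)*u(2, q(-4)) + 660)*(-972 - 412) = sqrt((-9 - 2)*(8 + 2) + 660)*(-972 - 412) = sqrt(-11*10 + 660)*(-1384) = sqrt(-110 + 660)*(-1384) = sqrt(550)*(-1384) = (5*sqrt(22))*(-1384) = -6920*sqrt(22)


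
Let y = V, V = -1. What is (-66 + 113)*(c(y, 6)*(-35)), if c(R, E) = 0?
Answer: 0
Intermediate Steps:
y = -1
(-66 + 113)*(c(y, 6)*(-35)) = (-66 + 113)*(0*(-35)) = 47*0 = 0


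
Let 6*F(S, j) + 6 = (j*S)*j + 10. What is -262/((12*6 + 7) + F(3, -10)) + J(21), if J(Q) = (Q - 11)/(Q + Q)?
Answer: -14561/8169 ≈ -1.7825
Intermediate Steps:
J(Q) = (-11 + Q)/(2*Q) (J(Q) = (-11 + Q)/((2*Q)) = (-11 + Q)*(1/(2*Q)) = (-11 + Q)/(2*Q))
F(S, j) = ⅔ + S*j²/6 (F(S, j) = -1 + ((j*S)*j + 10)/6 = -1 + ((S*j)*j + 10)/6 = -1 + (S*j² + 10)/6 = -1 + (10 + S*j²)/6 = -1 + (5/3 + S*j²/6) = ⅔ + S*j²/6)
-262/((12*6 + 7) + F(3, -10)) + J(21) = -262/((12*6 + 7) + (⅔ + (⅙)*3*(-10)²)) + (½)*(-11 + 21)/21 = -262/((72 + 7) + (⅔ + (⅙)*3*100)) + (½)*(1/21)*10 = -262/(79 + (⅔ + 50)) + 5/21 = -262/(79 + 152/3) + 5/21 = -262/(389/3) + 5/21 = (3/389)*(-262) + 5/21 = -786/389 + 5/21 = -14561/8169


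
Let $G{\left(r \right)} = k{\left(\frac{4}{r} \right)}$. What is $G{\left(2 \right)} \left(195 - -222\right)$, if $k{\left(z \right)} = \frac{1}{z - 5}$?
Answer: $-139$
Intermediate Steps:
$k{\left(z \right)} = \frac{1}{-5 + z}$
$G{\left(r \right)} = \frac{1}{-5 + \frac{4}{r}}$
$G{\left(2 \right)} \left(195 - -222\right) = \left(-1\right) 2 \frac{1}{-4 + 5 \cdot 2} \left(195 - -222\right) = \left(-1\right) 2 \frac{1}{-4 + 10} \left(195 + 222\right) = \left(-1\right) 2 \cdot \frac{1}{6} \cdot 417 = \left(- \frac{1}{3}\right) 417 = -139$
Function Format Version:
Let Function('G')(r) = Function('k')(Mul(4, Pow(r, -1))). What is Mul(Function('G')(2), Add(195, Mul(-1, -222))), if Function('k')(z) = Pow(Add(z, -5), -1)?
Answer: -139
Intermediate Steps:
Function('k')(z) = Pow(Add(-5, z), -1)
Function('G')(r) = Pow(Add(-5, Mul(4, Pow(r, -1))), -1)
Mul(Function('G')(2), Add(195, Mul(-1, -222))) = Mul(Mul(-1, 2, Pow(Add(-4, Mul(5, 2)), -1)), Add(195, Mul(-1, -222))) = Mul(Mul(-1, 2, Pow(Add(-4, 10), -1)), Add(195, 222)) = Mul(Mul(-1, 2, Pow(6, -1)), 417) = Mul(Mul(-1, 2, Rational(1, 6)), 417) = Mul(Rational(-1, 3), 417) = -139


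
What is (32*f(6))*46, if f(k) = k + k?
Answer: 17664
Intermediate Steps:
f(k) = 2*k
(32*f(6))*46 = (32*(2*6))*46 = (32*12)*46 = 384*46 = 17664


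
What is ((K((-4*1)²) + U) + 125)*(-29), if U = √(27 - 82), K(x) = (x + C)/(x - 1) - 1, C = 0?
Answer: -54404/15 - 29*I*√55 ≈ -3626.9 - 215.07*I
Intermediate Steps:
K(x) = -1 + x/(-1 + x) (K(x) = (x + 0)/(x - 1) - 1 = x/(-1 + x) - 1 = -1 + x/(-1 + x))
U = I*√55 (U = √(-55) = I*√55 ≈ 7.4162*I)
((K((-4*1)²) + U) + 125)*(-29) = ((1/(-1 + (-4*1)²) + I*√55) + 125)*(-29) = ((1/(-1 + (-4)²) + I*√55) + 125)*(-29) = ((1/(-1 + 16) + I*√55) + 125)*(-29) = ((1/15 + I*√55) + 125)*(-29) = (1876/15 + I*√55)*(-29) = -54404/15 - 29*I*√55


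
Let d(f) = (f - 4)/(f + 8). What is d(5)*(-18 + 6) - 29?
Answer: -389/13 ≈ -29.923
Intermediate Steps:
d(f) = (-4 + f)/(8 + f)
d(5)*(-18 + 6) - 29 = ((-4 + 5)/(8 + 5))*(-18 + 6) - 29 = (1/13)*(-12) - 29 = -12/13 - 29 = -389/13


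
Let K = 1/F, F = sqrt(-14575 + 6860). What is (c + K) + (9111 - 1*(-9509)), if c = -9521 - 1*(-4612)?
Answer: 13711 - I*sqrt(7715)/7715 ≈ 13711.0 - 0.011385*I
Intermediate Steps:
F = I*sqrt(7715) (F = sqrt(-7715) = I*sqrt(7715) ≈ 87.835*I)
c = -4909 (c = -9521 + 4612 = -4909)
K = -I*sqrt(7715)/7715 (K = 1/(I*sqrt(7715)) = -I*sqrt(7715)/7715 ≈ -0.011385*I)
(c + K) + (9111 - 1*(-9509)) = (-4909 - I*sqrt(7715)/7715) + (9111 - 1*(-9509)) = (-4909 - I*sqrt(7715)/7715) + (9111 + 9509) = (-4909 - I*sqrt(7715)/7715) + 18620 = 13711 - I*sqrt(7715)/7715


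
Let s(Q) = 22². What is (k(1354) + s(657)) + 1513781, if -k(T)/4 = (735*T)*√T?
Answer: 1514265 - 3980760*√1354 ≈ -1.4496e+8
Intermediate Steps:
k(T) = -2940*T^(3/2) (k(T) = -4*735*T*√T = -2940*T^(3/2))
s(Q) = 484
(k(1354) + s(657)) + 1513781 = (-3980760*√1354 + 484) + 1513781 = (484 - 3980760*√1354) + 1513781 = 1514265 - 3980760*√1354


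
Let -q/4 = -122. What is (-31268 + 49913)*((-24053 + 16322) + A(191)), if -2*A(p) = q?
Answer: -148693875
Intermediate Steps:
q = 488 (q = -4*(-122) = 488)
A(p) = -244 (A(p) = -1/2*488 = -244)
(-31268 + 49913)*((-24053 + 16322) + A(191)) = (-31268 + 49913)*((-24053 + 16322) - 244) = 18645*(-7731 - 244) = 18645*(-7975) = -148693875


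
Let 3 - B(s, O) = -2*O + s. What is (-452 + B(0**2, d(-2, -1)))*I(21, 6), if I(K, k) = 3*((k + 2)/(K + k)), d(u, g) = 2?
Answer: -3560/9 ≈ -395.56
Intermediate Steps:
I(K, k) = 3*(2 + k)/(K + k) (I(K, k) = 3*((2 + k)/(K + k)) = 3*(2 + k)/(K + k))
B(s, O) = 3 - s + 2*O (B(s, O) = 3 - (-2*O + s) = 3 - (s - 2*O) = 3 + (-s + 2*O) = 3 - s + 2*O)
(-452 + B(0**2, d(-2, -1)))*I(21, 6) = (-452 + (3 - 1*0**2 + 2*2))*(3*(2 + 6)/(21 + 6)) = (-452 + (3 - 1*0 + 4))*(3*8/27) = (-452 + (3 + 0 + 4))*(3*(1/27)*8) = (-452 + 7)*(8/9) = -445*8/9 = -3560/9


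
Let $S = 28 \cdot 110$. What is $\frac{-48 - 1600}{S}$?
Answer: $- \frac{206}{385} \approx -0.53506$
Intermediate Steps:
$S = 3080$
$\frac{-48 - 1600}{S} = \frac{-48 - 1600}{3080} = \left(-48 - 1600\right) \frac{1}{3080} = \left(-1648\right) \frac{1}{3080} = - \frac{206}{385}$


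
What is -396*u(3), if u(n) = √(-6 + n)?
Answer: -396*I*√3 ≈ -685.89*I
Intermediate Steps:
-396*u(3) = -396*√(-6 + 3) = -396*I*√3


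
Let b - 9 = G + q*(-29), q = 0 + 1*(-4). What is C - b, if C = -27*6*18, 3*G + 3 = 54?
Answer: -3058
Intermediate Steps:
G = 17 (G = -1 + (⅓)*54 = -1 + 18 = 17)
q = -4 (q = 0 - 4 = -4)
b = 142 (b = 9 + (17 - 4*(-29)) = 9 + (17 + 116) = 9 + 133 = 142)
C = -2916 (C = -162*18 = -2916)
C - b = -2916 - 1*142 = -2916 - 142 = -3058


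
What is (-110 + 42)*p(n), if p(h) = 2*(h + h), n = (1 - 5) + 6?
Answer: -544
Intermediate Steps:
n = 2 (n = -4 + 6 = 2)
p(h) = 4*h (p(h) = 2*(2*h) = 4*h)
(-110 + 42)*p(n) = (-110 + 42)*(4*2) = -68*8 = -544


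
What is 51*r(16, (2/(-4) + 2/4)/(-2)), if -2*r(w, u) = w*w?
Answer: -6528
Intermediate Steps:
r(w, u) = -w**2/2 (r(w, u) = -w*w/2 = -w**2/2)
51*r(16, (2/(-4) + 2/4)/(-2)) = 51*(-1/2*16**2) = 51*(-1/2*256) = 51*(-128) = -6528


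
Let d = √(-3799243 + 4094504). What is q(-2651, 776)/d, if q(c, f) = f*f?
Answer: 602176*√295261/295261 ≈ 1108.2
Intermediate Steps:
q(c, f) = f²
d = √295261 ≈ 543.38
q(-2651, 776)/d = 776²/(√295261) = 602176*(√295261/295261) = 602176*√295261/295261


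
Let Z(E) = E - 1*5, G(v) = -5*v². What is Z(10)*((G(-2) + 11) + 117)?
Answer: 540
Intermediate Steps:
Z(E) = -5 + E (Z(E) = E - 5 = -5 + E)
Z(10)*((G(-2) + 11) + 117) = (-5 + 10)*((-5*(-2)² + 11) + 117) = 5*((-5*4 + 11) + 117) = 5*((-20 + 11) + 117) = 5*(-9 + 117) = 5*108 = 540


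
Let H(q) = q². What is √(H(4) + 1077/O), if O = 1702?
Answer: √48181918/1702 ≈ 4.0783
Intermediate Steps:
√(H(4) + 1077/O) = √(4² + 1077/1702) = √(16 + 1077*(1/1702)) = √(16 + 1077/1702) = √(28309/1702) = √48181918/1702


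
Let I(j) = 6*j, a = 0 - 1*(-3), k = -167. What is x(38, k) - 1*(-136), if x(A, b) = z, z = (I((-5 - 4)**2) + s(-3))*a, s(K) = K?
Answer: 1585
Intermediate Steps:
a = 3 (a = 0 + 3 = 3)
z = 1449 (z = (6*(-5 - 4)**2 - 3)*3 = (6*(-9)**2 - 3)*3 = (6*81 - 3)*3 = (486 - 3)*3 = 483*3 = 1449)
x(A, b) = 1449
x(38, k) - 1*(-136) = 1449 - 1*(-136) = 1449 + 136 = 1585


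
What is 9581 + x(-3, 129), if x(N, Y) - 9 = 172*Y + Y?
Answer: 31907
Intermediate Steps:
x(N, Y) = 9 + 173*Y (x(N, Y) = 9 + (172*Y + Y) = 9 + 173*Y)
9581 + x(-3, 129) = 9581 + (9 + 173*129) = 9581 + (9 + 22317) = 9581 + 22326 = 31907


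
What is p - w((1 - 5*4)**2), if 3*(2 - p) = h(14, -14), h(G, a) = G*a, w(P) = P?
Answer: -881/3 ≈ -293.67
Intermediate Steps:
p = 202/3 (p = 2 - 14*(-14)/3 = 2 - 1/3*(-196) = 2 + 196/3 = 202/3 ≈ 67.333)
p - w((1 - 5*4)**2) = 202/3 - (1 - 5*4)**2 = 202/3 - (1 - 20)**2 = 202/3 - 1*(-19)**2 = 202/3 - 1*361 = 202/3 - 361 = -881/3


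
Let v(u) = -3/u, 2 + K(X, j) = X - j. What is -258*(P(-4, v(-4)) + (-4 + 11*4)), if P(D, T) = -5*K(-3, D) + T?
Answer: -23607/2 ≈ -11804.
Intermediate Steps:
K(X, j) = -2 + X - j (K(X, j) = -2 + (X - j) = -2 + X - j)
P(D, T) = 25 + T + 5*D (P(D, T) = -5*(-2 - 3 - D) + T = -5*(-5 - D) + T = (25 + 5*D) + T = 25 + T + 5*D)
-258*(P(-4, v(-4)) + (-4 + 11*4)) = -258*((25 - 3/(-4) + 5*(-4)) + (-4 + 11*4)) = -258*((25 - 3*(-1/4) - 20) + (-4 + 44)) = -258*((25 + 3/4 - 20) + 40) = -258*(23/4 + 40) = -258*183/4 = -23607/2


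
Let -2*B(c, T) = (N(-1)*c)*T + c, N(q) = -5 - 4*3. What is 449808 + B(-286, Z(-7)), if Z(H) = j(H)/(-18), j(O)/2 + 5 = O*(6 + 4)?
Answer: 1289078/3 ≈ 4.2969e+5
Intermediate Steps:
N(q) = -17 (N(q) = -5 - 12 = -17)
j(O) = -10 + 20*O (j(O) = -10 + 2*(O*(6 + 4)) = -10 + 2*(O*10) = -10 + 2*(10*O) = -10 + 20*O)
Z(H) = 5/9 - 10*H/9 (Z(H) = (-10 + 20*H)/(-18) = (-10 + 20*H)*(-1/18) = 5/9 - 10*H/9)
B(c, T) = -c/2 + 17*T*c/2 (B(c, T) = -((-17*c)*T + c)/2 = -(-17*T*c + c)/2 = -(c - 17*T*c)/2 = -c/2 + 17*T*c/2)
449808 + B(-286, Z(-7)) = 449808 + (½)*(-286)*(-1 + 17*(5/9 - 10/9*(-7))) = 449808 + (½)*(-286)*(-1 + 17*(5/9 + 70/9)) = 449808 + (½)*(-286)*(-1 + 17*(25/3)) = 449808 + (½)*(-286)*(-1 + 425/3) = 449808 + (½)*(-286)*(422/3) = 449808 - 60346/3 = 1289078/3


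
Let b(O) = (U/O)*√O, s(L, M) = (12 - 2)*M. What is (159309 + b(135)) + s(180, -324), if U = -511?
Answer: 156069 - 511*√15/45 ≈ 1.5603e+5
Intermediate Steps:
s(L, M) = 10*M
b(O) = -511/√O (b(O) = (-511/O)*√O = -511/√O)
(159309 + b(135)) + s(180, -324) = (159309 - 511*√15/45) + 10*(-324) = (159309 - 511*√15/45) - 3240 = 156069 - 511*√15/45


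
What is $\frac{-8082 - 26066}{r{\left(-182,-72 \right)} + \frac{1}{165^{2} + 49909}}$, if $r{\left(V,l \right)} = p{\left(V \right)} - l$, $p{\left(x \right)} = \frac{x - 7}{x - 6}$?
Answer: $- \frac{247593352208}{529332169} \approx -467.75$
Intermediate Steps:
$p{\left(x \right)} = \frac{-7 + x}{-6 + x}$
$r{\left(V,l \right)} = - l + \frac{-7 + V}{-6 + V}$ ($r{\left(V,l \right)} = \frac{-7 + V}{-6 + V} - l = - l + \frac{-7 + V}{-6 + V}$)
$\frac{-8082 - 26066}{r{\left(-182,-72 \right)} + \frac{1}{165^{2} + 49909}} = \frac{-8082 - 26066}{\frac{-7 - 182 - - 72 \left(-6 - 182\right)}{-6 - 182} + \frac{1}{165^{2} + 49909}} = - \frac{34148}{\frac{-7 - 182 - \left(-72\right) \left(-188\right)}{-188} + \frac{1}{27225 + 49909}} = - \frac{34148}{- \frac{-7 - 182 - 13536}{188} + \frac{1}{77134}} = - \frac{34148}{\left(- \frac{1}{188}\right) \left(-13725\right) + \frac{1}{77134}} = - \frac{34148}{\frac{13725}{188} + \frac{1}{77134}} = - \frac{34148}{\frac{529332169}{7250596}} = \left(-34148\right) \frac{7250596}{529332169} = - \frac{247593352208}{529332169}$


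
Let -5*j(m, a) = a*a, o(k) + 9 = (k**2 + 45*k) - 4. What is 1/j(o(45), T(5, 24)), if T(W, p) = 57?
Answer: -5/3249 ≈ -0.0015389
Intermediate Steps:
o(k) = -13 + k**2 + 45*k (o(k) = -9 + ((k**2 + 45*k) - 4) = -9 + (-4 + k**2 + 45*k) = -13 + k**2 + 45*k)
j(m, a) = -a**2/5 (j(m, a) = -a*a/5 = -a**2/5)
1/j(o(45), T(5, 24)) = 1/(-1/5*57**2) = 1/(-1/5*3249) = 1/(-3249/5) = -5/3249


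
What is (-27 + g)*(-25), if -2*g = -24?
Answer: 375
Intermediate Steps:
g = 12 (g = -½*(-24) = 12)
(-27 + g)*(-25) = (-27 + 12)*(-25) = -15*(-25) = 375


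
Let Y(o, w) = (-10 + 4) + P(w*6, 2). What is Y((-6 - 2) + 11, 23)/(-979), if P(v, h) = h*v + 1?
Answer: -271/979 ≈ -0.27681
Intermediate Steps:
P(v, h) = 1 + h*v
Y(o, w) = -5 + 12*w (Y(o, w) = (-10 + 4) + (1 + 2*(w*6)) = -6 + (1 + 2*(6*w)) = -6 + (1 + 12*w) = -5 + 12*w)
Y((-6 - 2) + 11, 23)/(-979) = (-5 + 12*23)/(-979) = (-5 + 276)*(-1/979) = 271*(-1/979) = -271/979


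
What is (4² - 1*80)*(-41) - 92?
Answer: 2532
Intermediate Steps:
(4² - 1*80)*(-41) - 92 = (16 - 80)*(-41) - 92 = -64*(-41) - 92 = 2624 - 92 = 2532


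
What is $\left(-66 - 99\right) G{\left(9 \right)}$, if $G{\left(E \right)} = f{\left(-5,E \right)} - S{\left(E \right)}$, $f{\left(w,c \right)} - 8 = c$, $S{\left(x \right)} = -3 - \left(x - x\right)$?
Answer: $-3300$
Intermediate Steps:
$S{\left(x \right)} = -3$ ($S{\left(x \right)} = -3 - 0 = -3 + 0 = -3$)
$f{\left(w,c \right)} = 8 + c$
$G{\left(E \right)} = 11 + E$ ($G{\left(E \right)} = \left(8 + E\right) - -3 = \left(8 + E\right) + 3 = 11 + E$)
$\left(-66 - 99\right) G{\left(9 \right)} = \left(-66 - 99\right) \left(11 + 9\right) = \left(-165\right) 20 = -3300$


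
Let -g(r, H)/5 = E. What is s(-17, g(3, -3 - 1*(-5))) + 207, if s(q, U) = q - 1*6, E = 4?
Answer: 184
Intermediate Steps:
g(r, H) = -20 (g(r, H) = -5*4 = -20)
s(q, U) = -6 + q (s(q, U) = q - 6 = -6 + q)
s(-17, g(3, -3 - 1*(-5))) + 207 = (-6 - 17) + 207 = -23 + 207 = 184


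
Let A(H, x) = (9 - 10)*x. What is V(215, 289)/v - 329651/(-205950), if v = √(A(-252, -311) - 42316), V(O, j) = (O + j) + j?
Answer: 329651/205950 - 793*I*√42005/42005 ≈ 1.6006 - 3.8692*I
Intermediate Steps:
A(H, x) = -x
V(O, j) = O + 2*j
v = I*√42005 (v = √(-1*(-311) - 42316) = √(311 - 42316) = √(-42005) = I*√42005 ≈ 204.95*I)
V(215, 289)/v - 329651/(-205950) = (215 + 2*289)/((I*√42005)) - 329651/(-205950) = (215 + 578)*(-I*√42005/42005) - 329651*(-1/205950) = 793*(-I*√42005/42005) + 329651/205950 = -793*I*√42005/42005 + 329651/205950 = 329651/205950 - 793*I*√42005/42005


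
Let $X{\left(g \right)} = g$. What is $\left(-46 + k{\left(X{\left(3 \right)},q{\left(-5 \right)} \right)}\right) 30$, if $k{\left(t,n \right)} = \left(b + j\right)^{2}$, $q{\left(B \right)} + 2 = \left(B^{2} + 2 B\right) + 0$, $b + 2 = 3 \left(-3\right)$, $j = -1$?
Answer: $2940$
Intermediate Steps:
$b = -11$ ($b = -2 + 3 \left(-3\right) = -2 - 9 = -11$)
$q{\left(B \right)} = -2 + B^{2} + 2 B$ ($q{\left(B \right)} = -2 + \left(\left(B^{2} + 2 B\right) + 0\right) = -2 + \left(B^{2} + 2 B\right) = -2 + B^{2} + 2 B$)
$k{\left(t,n \right)} = 144$ ($k{\left(t,n \right)} = \left(-11 - 1\right)^{2} = \left(-12\right)^{2} = 144$)
$\left(-46 + k{\left(X{\left(3 \right)},q{\left(-5 \right)} \right)}\right) 30 = \left(-46 + 144\right) 30 = 98 \cdot 30 = 2940$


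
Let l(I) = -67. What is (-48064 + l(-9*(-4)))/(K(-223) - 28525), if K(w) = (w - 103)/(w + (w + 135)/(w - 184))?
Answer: 396743833/235119513 ≈ 1.6874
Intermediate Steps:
K(w) = (-103 + w)/(w + (135 + w)/(-184 + w))
(-48064 + l(-9*(-4)))/(K(-223) - 28525) = (-48064 - 67)/((18952 + (-223)² - 287*(-223))/(135 + (-223)² - 183*(-223)) - 28525) = -48131/((18952 + 49729 + 64001)/(135 + 49729 + 40809) - 28525) = -48131/(132682/90673 - 28525) = -48131/((1/90673)*132682 - 28525) = -48131/(12062/8243 - 28525) = -48131/(-235119513/8243) = -48131*(-8243/235119513) = 396743833/235119513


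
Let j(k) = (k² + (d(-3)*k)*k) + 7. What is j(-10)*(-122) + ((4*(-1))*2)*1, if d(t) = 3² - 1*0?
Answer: -122862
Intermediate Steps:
d(t) = 9 (d(t) = 9 + 0 = 9)
j(k) = 7 + 10*k² (j(k) = (k² + (9*k)*k) + 7 = (k² + 9*k²) + 7 = 10*k² + 7 = 7 + 10*k²)
j(-10)*(-122) + ((4*(-1))*2)*1 = (7 + 10*(-10)²)*(-122) + ((4*(-1))*2)*1 = (7 + 10*100)*(-122) - 4*2*1 = (7 + 1000)*(-122) - 8*1 = 1007*(-122) - 8 = -122854 - 8 = -122862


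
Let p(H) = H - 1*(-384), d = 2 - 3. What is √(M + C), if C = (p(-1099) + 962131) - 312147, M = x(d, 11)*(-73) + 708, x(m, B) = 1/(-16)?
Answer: √10399705/4 ≈ 806.21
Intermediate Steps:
d = -1
x(m, B) = -1/16
p(H) = 384 + H (p(H) = H + 384 = 384 + H)
M = 11401/16 (M = -1/16*(-73) + 708 = 73/16 + 708 = 11401/16 ≈ 712.56)
C = 649269 (C = ((384 - 1099) + 962131) - 312147 = (-715 + 962131) - 312147 = 961416 - 312147 = 649269)
√(M + C) = √(11401/16 + 649269) = √(10399705/16) = √10399705/4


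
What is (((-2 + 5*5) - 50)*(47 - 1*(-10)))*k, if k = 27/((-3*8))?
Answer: 13851/8 ≈ 1731.4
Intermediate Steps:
k = -9/8 (k = 27/(-24) = 27*(-1/24) = -9/8 ≈ -1.1250)
(((-2 + 5*5) - 50)*(47 - 1*(-10)))*k = (((-2 + 5*5) - 50)*(47 - 1*(-10)))*(-9/8) = (((-2 + 25) - 50)*(47 + 10))*(-9/8) = ((23 - 50)*57)*(-9/8) = -27*57*(-9/8) = -1539*(-9/8) = 13851/8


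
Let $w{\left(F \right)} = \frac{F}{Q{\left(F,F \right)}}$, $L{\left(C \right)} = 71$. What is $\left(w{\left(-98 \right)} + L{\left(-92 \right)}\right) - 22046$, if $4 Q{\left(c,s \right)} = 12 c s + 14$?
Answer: $- \frac{180920203}{8233} \approx -21975.0$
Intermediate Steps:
$Q{\left(c,s \right)} = \frac{7}{2} + 3 c s$ ($Q{\left(c,s \right)} = \frac{12 c s + 14}{4} = \frac{14 + 12 c s}{4} = \frac{7}{2} + 3 c s$)
$w{\left(F \right)} = \frac{F}{\frac{7}{2} + 3 F^{2}}$ ($w{\left(F \right)} = \frac{F}{\frac{7}{2} + 3 F F} = \frac{F}{\frac{7}{2} + 3 F^{2}}$)
$\left(w{\left(-98 \right)} + L{\left(-92 \right)}\right) - 22046 = \left(2 \left(-98\right) \frac{1}{7 + 6 \left(-98\right)^{2}} + 71\right) - 22046 = \left(2 \left(-98\right) \frac{1}{7 + 6 \cdot 9604} + 71\right) - 22046 = \left(2 \left(-98\right) \frac{1}{7 + 57624} + 71\right) - 22046 = \left(2 \left(-98\right) \frac{1}{57631} + 71\right) - 22046 = \left(- \frac{28}{8233} + 71\right) - 22046 = \frac{584515}{8233} - 22046 = - \frac{180920203}{8233}$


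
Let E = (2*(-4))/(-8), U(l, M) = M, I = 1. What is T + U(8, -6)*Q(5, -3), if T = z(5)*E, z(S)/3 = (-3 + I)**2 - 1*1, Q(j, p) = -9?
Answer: 63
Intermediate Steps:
z(S) = 9 (z(S) = 3*((-3 + 1)**2 - 1*1) = 3*((-2)**2 - 1) = 3*(4 - 1) = 3*3 = 9)
E = 1 (E = -8*(-1/8) = 1)
T = 9 (T = 9*1 = 9)
T + U(8, -6)*Q(5, -3) = 9 - 6*(-9) = 9 + 54 = 63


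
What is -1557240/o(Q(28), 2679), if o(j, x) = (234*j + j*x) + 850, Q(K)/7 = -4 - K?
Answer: 40980/17149 ≈ 2.3896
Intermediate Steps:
Q(K) = -28 - 7*K (Q(K) = 7*(-4 - K) = -28 - 7*K)
o(j, x) = 850 + 234*j + j*x
-1557240/o(Q(28), 2679) = -1557240/(850 + 234*(-28 - 7*28) + (-28 - 7*28)*2679) = -1557240/(850 + 234*(-28 - 196) + (-28 - 196)*2679) = -1557240/(850 + 234*(-224) - 224*2679) = -1557240/(850 - 52416 - 600096) = -1557240/(-651662) = -1557240*(-1/651662) = 40980/17149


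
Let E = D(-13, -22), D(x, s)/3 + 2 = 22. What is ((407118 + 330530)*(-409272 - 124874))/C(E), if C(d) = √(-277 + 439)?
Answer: -197005864304*√2/9 ≈ -3.0956e+10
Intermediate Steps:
D(x, s) = 60 (D(x, s) = -6 + 3*22 = -6 + 66 = 60)
E = 60
C(d) = 9*√2 (C(d) = √162 = 9*√2)
((407118 + 330530)*(-409272 - 124874))/C(E) = ((407118 + 330530)*(-409272 - 124874))/((9*√2)) = (737648*(-534146))*(√2/18) = -197005864304*√2/9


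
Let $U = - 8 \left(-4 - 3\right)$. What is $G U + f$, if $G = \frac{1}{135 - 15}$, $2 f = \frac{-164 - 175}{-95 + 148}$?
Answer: $- \frac{4343}{1590} \approx -2.7314$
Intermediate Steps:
$f = - \frac{339}{106}$ ($f = \frac{\left(-164 - 175\right) \frac{1}{-95 + 148}}{2} = \frac{\left(-339\right) \frac{1}{53}}{2} = \frac{1}{2} \left(- \frac{339}{53}\right) = - \frac{339}{106} \approx -3.1981$)
$U = 56$ ($U = \left(-8\right) \left(-7\right) = 56$)
$G = \frac{1}{120}$ ($G = \frac{1}{135 - 15} = \frac{1}{120} \approx 0.0083333$)
$G U + f = \frac{1}{120} \cdot 56 - \frac{339}{106} = \frac{7}{15} - \frac{339}{106} = - \frac{4343}{1590}$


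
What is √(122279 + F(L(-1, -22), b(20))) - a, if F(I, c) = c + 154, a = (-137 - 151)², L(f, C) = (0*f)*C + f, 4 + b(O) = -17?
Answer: -82944 + 202*√3 ≈ -82594.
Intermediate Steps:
b(O) = -21 (b(O) = -4 - 17 = -21)
L(f, C) = f (L(f, C) = 0*C + f = 0 + f = f)
a = 82944 (a = (-288)² = 82944)
F(I, c) = 154 + c
√(122279 + F(L(-1, -22), b(20))) - a = √(122279 + (154 - 21)) - 1*82944 = √(122279 + 133) - 82944 = √122412 - 82944 = 202*√3 - 82944 = -82944 + 202*√3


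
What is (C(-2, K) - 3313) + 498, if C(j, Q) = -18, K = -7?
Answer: -2833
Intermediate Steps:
(C(-2, K) - 3313) + 498 = (-18 - 3313) + 498 = -3331 + 498 = -2833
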